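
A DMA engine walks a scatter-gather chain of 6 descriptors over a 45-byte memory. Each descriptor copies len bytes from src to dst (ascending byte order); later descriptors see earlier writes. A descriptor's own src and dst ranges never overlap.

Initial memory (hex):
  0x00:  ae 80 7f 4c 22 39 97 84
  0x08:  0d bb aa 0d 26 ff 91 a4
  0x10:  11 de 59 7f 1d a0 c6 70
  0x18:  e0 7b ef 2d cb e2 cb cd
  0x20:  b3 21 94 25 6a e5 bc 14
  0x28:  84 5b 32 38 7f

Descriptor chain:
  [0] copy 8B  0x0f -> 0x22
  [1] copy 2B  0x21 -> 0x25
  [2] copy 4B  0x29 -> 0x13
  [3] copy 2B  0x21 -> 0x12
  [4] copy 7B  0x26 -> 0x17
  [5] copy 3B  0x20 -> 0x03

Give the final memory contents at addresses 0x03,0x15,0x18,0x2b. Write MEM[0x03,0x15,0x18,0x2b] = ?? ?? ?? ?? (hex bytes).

D0: mem[0x22..0x29] <- [a4 11 de 59 7f 1d a0 c6]
D1: mem[0x25..0x26] <- [21 a4]
D2: mem[0x13..0x16] <- [c6 32 38 7f]
D3: mem[0x12..0x13] <- [21 a4]
D4: mem[0x17..0x1d] <- [a4 1d a0 c6 32 38 7f]
D5: mem[0x03..0x05] <- [b3 21 a4]
query mem[0x03]=0xb3, mem[0x15]=0x38, mem[0x18]=0x1d, mem[0x2b]=0x38

MEM[0x03,0x15,0x18,0x2b] = b3 38 1d 38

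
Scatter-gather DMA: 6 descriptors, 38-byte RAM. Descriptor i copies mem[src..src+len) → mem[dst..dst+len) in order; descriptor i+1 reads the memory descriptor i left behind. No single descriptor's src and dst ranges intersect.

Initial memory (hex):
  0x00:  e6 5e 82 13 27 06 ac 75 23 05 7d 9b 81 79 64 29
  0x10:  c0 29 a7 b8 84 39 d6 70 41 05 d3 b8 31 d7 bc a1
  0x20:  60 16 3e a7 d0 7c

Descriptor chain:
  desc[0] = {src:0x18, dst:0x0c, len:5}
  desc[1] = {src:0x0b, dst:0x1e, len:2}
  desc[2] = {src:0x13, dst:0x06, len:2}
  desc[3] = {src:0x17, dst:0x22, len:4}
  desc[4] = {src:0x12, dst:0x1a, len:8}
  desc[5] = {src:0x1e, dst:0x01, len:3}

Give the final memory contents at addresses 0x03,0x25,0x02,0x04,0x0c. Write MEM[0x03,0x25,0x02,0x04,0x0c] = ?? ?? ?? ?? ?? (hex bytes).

  after D0: wrote 5B at 0x0c = 4105d3b831
  after D1: wrote 2B at 0x1e = 9b41
  after D2: wrote 2B at 0x06 = b884
  after D3: wrote 4B at 0x22 = 704105d3
  after D4: wrote 8B at 0x1a = a7b88439d6704105
  after D5: wrote 3B at 0x01 = d67041
query mem[0x03]=0x41, mem[0x25]=0xd3, mem[0x02]=0x70, mem[0x04]=0x27, mem[0x0c]=0x41

MEM[0x03,0x25,0x02,0x04,0x0c] = 41 d3 70 27 41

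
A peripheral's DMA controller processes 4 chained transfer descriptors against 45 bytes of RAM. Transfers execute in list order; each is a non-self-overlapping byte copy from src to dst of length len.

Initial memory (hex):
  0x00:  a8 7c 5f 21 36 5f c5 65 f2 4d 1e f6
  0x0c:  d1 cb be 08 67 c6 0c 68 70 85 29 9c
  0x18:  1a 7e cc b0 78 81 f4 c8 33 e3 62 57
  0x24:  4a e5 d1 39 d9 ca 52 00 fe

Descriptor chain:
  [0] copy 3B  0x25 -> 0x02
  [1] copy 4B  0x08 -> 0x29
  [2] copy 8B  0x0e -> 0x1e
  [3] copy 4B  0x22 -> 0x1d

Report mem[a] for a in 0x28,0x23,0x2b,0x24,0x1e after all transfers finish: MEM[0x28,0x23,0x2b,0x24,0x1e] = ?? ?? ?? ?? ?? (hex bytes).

  after D0: wrote 3B at 0x02 = e5d139
  after D1: wrote 4B at 0x29 = f24d1ef6
  after D2: wrote 8B at 0x1e = be0867c60c687085
  after D3: wrote 4B at 0x1d = 0c687085
query mem[0x28]=0xd9, mem[0x23]=0x68, mem[0x2b]=0x1e, mem[0x24]=0x70, mem[0x1e]=0x68

MEM[0x28,0x23,0x2b,0x24,0x1e] = d9 68 1e 70 68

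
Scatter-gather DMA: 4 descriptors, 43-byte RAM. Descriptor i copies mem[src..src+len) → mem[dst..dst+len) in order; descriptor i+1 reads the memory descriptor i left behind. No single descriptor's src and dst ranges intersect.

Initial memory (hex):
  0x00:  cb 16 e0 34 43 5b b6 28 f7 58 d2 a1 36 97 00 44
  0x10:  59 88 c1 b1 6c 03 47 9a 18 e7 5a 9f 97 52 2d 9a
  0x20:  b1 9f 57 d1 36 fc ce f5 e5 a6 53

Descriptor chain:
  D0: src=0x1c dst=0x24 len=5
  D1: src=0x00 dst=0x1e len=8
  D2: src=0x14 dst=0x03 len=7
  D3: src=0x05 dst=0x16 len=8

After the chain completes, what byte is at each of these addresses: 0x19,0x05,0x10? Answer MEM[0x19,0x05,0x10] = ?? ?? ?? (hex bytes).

MEM[0x19,0x05,0x10] = e7 47 59

  after D0: wrote 5B at 0x24 = 97522d9ab1
  after D1: wrote 8B at 0x1e = cb16e034435bb628
  after D2: wrote 7B at 0x03 = 6c03479a18e75a
  after D3: wrote 8B at 0x16 = 479a18e75ad2a136
query mem[0x19]=0xe7, mem[0x05]=0x47, mem[0x10]=0x59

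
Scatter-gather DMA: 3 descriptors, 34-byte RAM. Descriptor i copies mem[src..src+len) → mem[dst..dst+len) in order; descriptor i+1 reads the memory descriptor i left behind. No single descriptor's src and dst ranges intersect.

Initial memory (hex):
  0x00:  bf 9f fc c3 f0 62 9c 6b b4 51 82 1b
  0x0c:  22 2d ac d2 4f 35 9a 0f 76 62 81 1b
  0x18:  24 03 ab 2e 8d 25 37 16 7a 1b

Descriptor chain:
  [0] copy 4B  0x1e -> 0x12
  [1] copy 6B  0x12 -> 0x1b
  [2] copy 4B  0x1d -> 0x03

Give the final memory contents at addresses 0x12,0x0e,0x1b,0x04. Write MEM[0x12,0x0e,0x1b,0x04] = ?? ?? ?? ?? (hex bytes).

  after D0: wrote 4B at 0x12 = 37167a1b
  after D1: wrote 6B at 0x1b = 37167a1b811b
  after D2: wrote 4B at 0x03 = 7a1b811b
query mem[0x12]=0x37, mem[0x0e]=0xac, mem[0x1b]=0x37, mem[0x04]=0x1b

MEM[0x12,0x0e,0x1b,0x04] = 37 ac 37 1b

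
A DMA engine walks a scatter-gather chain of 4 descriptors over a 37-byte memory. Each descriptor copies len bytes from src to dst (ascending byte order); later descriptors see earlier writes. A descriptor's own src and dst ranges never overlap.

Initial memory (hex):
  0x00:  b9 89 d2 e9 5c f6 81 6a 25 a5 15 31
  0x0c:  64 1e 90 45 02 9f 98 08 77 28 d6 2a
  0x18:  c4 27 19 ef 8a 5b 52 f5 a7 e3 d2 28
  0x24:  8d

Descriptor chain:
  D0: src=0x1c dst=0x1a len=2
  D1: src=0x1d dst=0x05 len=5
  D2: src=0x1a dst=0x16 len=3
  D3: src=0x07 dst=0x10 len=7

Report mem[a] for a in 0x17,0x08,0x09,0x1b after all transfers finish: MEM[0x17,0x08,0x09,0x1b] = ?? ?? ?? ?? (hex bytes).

MEM[0x17,0x08,0x09,0x1b] = 5b a7 e3 5b

D0: mem[0x1a..0x1b] <- [8a 5b]
D1: mem[0x05..0x09] <- [5b 52 f5 a7 e3]
D2: mem[0x16..0x18] <- [8a 5b 8a]
D3: mem[0x10..0x16] <- [f5 a7 e3 15 31 64 1e]
query mem[0x17]=0x5b, mem[0x08]=0xa7, mem[0x09]=0xe3, mem[0x1b]=0x5b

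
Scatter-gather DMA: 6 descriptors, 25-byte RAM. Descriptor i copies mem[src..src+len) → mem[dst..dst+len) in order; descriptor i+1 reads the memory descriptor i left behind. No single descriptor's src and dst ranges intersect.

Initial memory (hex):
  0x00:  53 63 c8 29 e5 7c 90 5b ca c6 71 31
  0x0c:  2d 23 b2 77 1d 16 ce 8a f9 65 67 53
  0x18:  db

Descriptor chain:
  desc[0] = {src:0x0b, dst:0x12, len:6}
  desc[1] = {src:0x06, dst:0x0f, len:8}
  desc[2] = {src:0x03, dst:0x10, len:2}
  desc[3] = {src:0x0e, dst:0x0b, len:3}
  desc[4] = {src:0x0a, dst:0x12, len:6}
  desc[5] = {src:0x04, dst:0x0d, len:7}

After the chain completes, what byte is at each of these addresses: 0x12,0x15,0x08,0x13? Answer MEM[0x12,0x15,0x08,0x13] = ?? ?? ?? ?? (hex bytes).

#0 dst[0x12+6] := {0x31,0x2d,0x23,0xb2,0x77,0x1d}
#1 dst[0x0f+8] := {0x90,0x5b,0xca,0xc6,0x71,0x31,0x2d,0x23}
#2 dst[0x10+2] := {0x29,0xe5}
#3 dst[0x0b+3] := {0xb2,0x90,0x29}
#4 dst[0x12+6] := {0x71,0xb2,0x90,0x29,0xb2,0x90}
#5 dst[0x0d+7] := {0xe5,0x7c,0x90,0x5b,0xca,0xc6,0x71}
query mem[0x12]=0xc6, mem[0x15]=0x29, mem[0x08]=0xca, mem[0x13]=0x71

MEM[0x12,0x15,0x08,0x13] = c6 29 ca 71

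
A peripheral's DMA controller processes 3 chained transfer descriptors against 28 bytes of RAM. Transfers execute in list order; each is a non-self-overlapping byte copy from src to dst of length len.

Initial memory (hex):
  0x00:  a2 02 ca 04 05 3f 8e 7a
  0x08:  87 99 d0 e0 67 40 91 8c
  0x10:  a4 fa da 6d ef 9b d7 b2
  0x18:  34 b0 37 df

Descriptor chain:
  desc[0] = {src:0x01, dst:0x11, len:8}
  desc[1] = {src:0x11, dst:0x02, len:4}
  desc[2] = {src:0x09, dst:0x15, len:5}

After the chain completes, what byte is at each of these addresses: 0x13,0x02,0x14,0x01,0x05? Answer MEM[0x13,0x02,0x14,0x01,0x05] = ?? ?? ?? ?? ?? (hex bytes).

MEM[0x13,0x02,0x14,0x01,0x05] = 04 02 05 02 05

D0: mem[0x11..0x18] <- [02 ca 04 05 3f 8e 7a 87]
D1: mem[0x02..0x05] <- [02 ca 04 05]
D2: mem[0x15..0x19] <- [99 d0 e0 67 40]
query mem[0x13]=0x04, mem[0x02]=0x02, mem[0x14]=0x05, mem[0x01]=0x02, mem[0x05]=0x05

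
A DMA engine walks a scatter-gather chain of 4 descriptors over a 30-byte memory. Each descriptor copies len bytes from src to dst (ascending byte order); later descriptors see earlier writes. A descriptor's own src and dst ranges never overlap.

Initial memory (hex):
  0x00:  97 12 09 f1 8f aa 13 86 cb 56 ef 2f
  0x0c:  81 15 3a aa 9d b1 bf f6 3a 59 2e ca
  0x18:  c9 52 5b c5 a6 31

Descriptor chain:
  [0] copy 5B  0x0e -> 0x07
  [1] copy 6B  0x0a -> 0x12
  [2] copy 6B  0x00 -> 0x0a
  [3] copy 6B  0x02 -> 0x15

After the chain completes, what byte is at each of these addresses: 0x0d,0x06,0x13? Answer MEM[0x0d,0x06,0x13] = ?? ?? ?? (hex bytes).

D0: mem[0x07..0x0b] <- [3a aa 9d b1 bf]
D1: mem[0x12..0x17] <- [b1 bf 81 15 3a aa]
D2: mem[0x0a..0x0f] <- [97 12 09 f1 8f aa]
D3: mem[0x15..0x1a] <- [09 f1 8f aa 13 3a]
query mem[0x0d]=0xf1, mem[0x06]=0x13, mem[0x13]=0xbf

MEM[0x0d,0x06,0x13] = f1 13 bf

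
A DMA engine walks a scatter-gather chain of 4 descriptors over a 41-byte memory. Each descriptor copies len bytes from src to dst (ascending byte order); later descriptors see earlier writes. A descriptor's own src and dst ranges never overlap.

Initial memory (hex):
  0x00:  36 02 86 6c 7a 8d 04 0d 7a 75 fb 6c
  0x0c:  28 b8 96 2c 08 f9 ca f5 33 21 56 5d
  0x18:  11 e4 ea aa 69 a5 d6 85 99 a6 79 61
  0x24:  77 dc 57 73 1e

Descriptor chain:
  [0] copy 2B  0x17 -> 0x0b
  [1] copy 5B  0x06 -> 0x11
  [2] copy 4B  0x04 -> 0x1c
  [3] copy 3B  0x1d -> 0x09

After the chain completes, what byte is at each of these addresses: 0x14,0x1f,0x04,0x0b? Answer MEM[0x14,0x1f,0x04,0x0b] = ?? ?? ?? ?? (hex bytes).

MEM[0x14,0x1f,0x04,0x0b] = 75 0d 7a 0d

[0] 0x17->0x0b len=2 : 5d 11
[1] 0x06->0x11 len=5 : 04 0d 7a 75 fb
[2] 0x04->0x1c len=4 : 7a 8d 04 0d
[3] 0x1d->0x09 len=3 : 8d 04 0d
query mem[0x14]=0x75, mem[0x1f]=0x0d, mem[0x04]=0x7a, mem[0x0b]=0x0d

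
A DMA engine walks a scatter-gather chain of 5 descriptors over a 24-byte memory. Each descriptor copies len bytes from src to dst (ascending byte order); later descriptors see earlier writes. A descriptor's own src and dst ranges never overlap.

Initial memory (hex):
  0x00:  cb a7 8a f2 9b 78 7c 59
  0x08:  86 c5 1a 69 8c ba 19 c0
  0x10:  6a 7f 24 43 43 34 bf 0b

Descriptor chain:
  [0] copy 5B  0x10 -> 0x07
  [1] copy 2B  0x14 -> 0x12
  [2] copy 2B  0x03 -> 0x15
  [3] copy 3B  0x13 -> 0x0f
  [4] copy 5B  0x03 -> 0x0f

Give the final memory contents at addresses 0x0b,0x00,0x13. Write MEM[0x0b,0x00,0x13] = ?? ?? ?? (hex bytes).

MEM[0x0b,0x00,0x13] = 43 cb 6a

  after D0: wrote 5B at 0x07 = 6a7f244343
  after D1: wrote 2B at 0x12 = 4334
  after D2: wrote 2B at 0x15 = f29b
  after D3: wrote 3B at 0x0f = 3443f2
  after D4: wrote 5B at 0x0f = f29b787c6a
query mem[0x0b]=0x43, mem[0x00]=0xcb, mem[0x13]=0x6a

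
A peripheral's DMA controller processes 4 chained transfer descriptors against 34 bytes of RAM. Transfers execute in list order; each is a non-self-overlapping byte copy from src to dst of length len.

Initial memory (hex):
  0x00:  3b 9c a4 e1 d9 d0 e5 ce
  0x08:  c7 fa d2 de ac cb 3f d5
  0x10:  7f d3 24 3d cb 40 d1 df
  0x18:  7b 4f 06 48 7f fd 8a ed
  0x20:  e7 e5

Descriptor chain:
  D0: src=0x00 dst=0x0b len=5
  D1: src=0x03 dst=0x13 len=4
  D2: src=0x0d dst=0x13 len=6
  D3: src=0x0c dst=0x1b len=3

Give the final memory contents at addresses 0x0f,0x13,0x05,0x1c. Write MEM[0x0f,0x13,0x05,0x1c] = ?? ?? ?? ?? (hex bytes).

#0 dst[0x0b+5] := {0x3b,0x9c,0xa4,0xe1,0xd9}
#1 dst[0x13+4] := {0xe1,0xd9,0xd0,0xe5}
#2 dst[0x13+6] := {0xa4,0xe1,0xd9,0x7f,0xd3,0x24}
#3 dst[0x1b+3] := {0x9c,0xa4,0xe1}
query mem[0x0f]=0xd9, mem[0x13]=0xa4, mem[0x05]=0xd0, mem[0x1c]=0xa4

MEM[0x0f,0x13,0x05,0x1c] = d9 a4 d0 a4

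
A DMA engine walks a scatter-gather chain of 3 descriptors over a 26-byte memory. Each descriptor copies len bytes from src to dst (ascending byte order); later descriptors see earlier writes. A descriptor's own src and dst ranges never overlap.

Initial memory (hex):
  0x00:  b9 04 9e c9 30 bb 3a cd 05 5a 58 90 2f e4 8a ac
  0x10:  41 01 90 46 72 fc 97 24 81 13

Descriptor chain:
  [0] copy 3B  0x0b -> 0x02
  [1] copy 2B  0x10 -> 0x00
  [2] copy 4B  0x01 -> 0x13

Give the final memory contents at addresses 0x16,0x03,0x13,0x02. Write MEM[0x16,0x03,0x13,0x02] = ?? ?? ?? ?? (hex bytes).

MEM[0x16,0x03,0x13,0x02] = e4 2f 01 90

D0: mem[0x02..0x04] <- [90 2f e4]
D1: mem[0x00..0x01] <- [41 01]
D2: mem[0x13..0x16] <- [01 90 2f e4]
query mem[0x16]=0xe4, mem[0x03]=0x2f, mem[0x13]=0x01, mem[0x02]=0x90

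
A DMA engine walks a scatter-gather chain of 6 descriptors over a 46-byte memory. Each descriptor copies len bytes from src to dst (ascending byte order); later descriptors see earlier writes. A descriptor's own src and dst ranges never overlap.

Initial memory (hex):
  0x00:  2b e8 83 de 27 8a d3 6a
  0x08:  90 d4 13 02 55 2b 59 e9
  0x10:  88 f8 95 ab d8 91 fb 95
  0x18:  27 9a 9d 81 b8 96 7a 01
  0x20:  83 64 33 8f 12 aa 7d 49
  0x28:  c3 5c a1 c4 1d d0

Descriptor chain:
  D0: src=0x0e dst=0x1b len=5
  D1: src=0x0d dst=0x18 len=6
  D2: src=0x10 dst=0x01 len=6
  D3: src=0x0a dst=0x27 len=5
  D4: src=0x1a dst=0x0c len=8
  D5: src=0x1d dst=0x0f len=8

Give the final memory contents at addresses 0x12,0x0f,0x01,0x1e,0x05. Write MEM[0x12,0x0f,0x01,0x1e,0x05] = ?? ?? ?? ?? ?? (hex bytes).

[0] 0x0e->0x1b len=5 : 59 e9 88 f8 95
[1] 0x0d->0x18 len=6 : 2b 59 e9 88 f8 95
[2] 0x10->0x01 len=6 : 88 f8 95 ab d8 91
[3] 0x0a->0x27 len=5 : 13 02 55 2b 59
[4] 0x1a->0x0c len=8 : e9 88 f8 95 f8 95 83 64
[5] 0x1d->0x0f len=8 : 95 f8 95 83 64 33 8f 12
query mem[0x12]=0x83, mem[0x0f]=0x95, mem[0x01]=0x88, mem[0x1e]=0xf8, mem[0x05]=0xd8

MEM[0x12,0x0f,0x01,0x1e,0x05] = 83 95 88 f8 d8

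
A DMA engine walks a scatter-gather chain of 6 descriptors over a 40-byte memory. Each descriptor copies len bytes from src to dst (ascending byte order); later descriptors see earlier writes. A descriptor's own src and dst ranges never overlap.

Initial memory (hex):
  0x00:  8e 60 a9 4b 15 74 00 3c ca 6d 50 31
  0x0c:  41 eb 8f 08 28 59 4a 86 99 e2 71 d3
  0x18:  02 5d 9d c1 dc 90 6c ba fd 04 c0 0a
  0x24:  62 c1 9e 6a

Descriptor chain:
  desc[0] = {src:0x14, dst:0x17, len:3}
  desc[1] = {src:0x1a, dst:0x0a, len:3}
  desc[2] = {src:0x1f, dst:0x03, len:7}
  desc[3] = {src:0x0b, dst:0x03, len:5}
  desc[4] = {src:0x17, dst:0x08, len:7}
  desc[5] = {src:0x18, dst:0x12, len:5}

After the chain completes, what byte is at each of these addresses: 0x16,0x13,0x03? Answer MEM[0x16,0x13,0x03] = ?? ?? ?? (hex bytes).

  after D0: wrote 3B at 0x17 = 99e271
  after D1: wrote 3B at 0x0a = 9dc1dc
  after D2: wrote 7B at 0x03 = bafd04c00a62c1
  after D3: wrote 5B at 0x03 = c1dceb8f08
  after D4: wrote 7B at 0x08 = 99e2719dc1dc90
  after D5: wrote 5B at 0x12 = e2719dc1dc
query mem[0x16]=0xdc, mem[0x13]=0x71, mem[0x03]=0xc1

MEM[0x16,0x13,0x03] = dc 71 c1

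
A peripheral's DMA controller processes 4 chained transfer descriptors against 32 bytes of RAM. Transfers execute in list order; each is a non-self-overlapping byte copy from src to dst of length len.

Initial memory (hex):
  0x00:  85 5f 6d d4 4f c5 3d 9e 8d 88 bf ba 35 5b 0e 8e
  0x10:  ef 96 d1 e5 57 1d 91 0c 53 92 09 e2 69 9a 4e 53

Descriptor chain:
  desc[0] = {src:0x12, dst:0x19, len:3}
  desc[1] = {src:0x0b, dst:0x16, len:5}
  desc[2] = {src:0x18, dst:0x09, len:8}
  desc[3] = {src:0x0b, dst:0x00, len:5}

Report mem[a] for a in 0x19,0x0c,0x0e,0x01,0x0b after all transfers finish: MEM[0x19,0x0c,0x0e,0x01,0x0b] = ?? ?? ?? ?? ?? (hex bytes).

MEM[0x19,0x0c,0x0e,0x01,0x0b] = 0e 57 9a 57 8e

  after D0: wrote 3B at 0x19 = d1e557
  after D1: wrote 5B at 0x16 = ba355b0e8e
  after D2: wrote 8B at 0x09 = 5b0e8e57699a4e53
  after D3: wrote 5B at 0x00 = 8e57699a4e
query mem[0x19]=0x0e, mem[0x0c]=0x57, mem[0x0e]=0x9a, mem[0x01]=0x57, mem[0x0b]=0x8e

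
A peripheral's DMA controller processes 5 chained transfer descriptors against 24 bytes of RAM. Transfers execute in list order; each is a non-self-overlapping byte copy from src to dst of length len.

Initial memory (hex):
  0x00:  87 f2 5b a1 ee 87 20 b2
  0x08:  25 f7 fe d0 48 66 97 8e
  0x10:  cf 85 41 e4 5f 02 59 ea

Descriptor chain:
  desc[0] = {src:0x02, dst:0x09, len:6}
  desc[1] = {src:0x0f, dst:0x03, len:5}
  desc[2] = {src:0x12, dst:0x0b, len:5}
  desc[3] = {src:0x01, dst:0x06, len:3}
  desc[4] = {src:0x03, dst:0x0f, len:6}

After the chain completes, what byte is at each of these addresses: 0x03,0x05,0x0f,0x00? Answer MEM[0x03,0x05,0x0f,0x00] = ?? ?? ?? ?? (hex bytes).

D0: mem[0x09..0x0e] <- [5b a1 ee 87 20 b2]
D1: mem[0x03..0x07] <- [8e cf 85 41 e4]
D2: mem[0x0b..0x0f] <- [41 e4 5f 02 59]
D3: mem[0x06..0x08] <- [f2 5b 8e]
D4: mem[0x0f..0x14] <- [8e cf 85 f2 5b 8e]
query mem[0x03]=0x8e, mem[0x05]=0x85, mem[0x0f]=0x8e, mem[0x00]=0x87

MEM[0x03,0x05,0x0f,0x00] = 8e 85 8e 87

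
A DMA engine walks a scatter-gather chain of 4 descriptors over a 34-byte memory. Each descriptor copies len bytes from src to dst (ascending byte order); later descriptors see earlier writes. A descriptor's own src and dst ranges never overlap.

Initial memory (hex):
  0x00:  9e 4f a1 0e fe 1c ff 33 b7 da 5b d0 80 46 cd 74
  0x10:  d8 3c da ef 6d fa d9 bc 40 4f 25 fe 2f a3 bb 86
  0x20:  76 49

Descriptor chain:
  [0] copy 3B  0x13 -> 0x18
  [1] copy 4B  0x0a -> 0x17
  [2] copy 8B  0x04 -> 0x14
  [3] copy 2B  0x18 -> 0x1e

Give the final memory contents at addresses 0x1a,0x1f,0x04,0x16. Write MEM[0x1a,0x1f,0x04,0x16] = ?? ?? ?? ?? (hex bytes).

MEM[0x1a,0x1f,0x04,0x16] = 5b da fe ff

  after D0: wrote 3B at 0x18 = ef6dfa
  after D1: wrote 4B at 0x17 = 5bd08046
  after D2: wrote 8B at 0x14 = fe1cff33b7da5bd0
  after D3: wrote 2B at 0x1e = b7da
query mem[0x1a]=0x5b, mem[0x1f]=0xda, mem[0x04]=0xfe, mem[0x16]=0xff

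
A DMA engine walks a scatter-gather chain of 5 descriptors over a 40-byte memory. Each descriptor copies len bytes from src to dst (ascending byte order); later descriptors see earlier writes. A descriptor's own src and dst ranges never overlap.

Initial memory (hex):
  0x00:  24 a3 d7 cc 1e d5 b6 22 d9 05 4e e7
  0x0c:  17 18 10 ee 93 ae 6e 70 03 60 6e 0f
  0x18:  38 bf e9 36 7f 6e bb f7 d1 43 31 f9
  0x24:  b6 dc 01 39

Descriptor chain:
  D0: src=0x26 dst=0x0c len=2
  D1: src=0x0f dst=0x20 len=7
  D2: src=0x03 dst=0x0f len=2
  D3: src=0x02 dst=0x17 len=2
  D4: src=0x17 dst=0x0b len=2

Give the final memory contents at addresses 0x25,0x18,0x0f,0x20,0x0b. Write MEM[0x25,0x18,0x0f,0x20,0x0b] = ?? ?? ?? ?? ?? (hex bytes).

MEM[0x25,0x18,0x0f,0x20,0x0b] = 03 cc cc ee d7

  after D0: wrote 2B at 0x0c = 0139
  after D1: wrote 7B at 0x20 = ee93ae6e700360
  after D2: wrote 2B at 0x0f = cc1e
  after D3: wrote 2B at 0x17 = d7cc
  after D4: wrote 2B at 0x0b = d7cc
query mem[0x25]=0x03, mem[0x18]=0xcc, mem[0x0f]=0xcc, mem[0x20]=0xee, mem[0x0b]=0xd7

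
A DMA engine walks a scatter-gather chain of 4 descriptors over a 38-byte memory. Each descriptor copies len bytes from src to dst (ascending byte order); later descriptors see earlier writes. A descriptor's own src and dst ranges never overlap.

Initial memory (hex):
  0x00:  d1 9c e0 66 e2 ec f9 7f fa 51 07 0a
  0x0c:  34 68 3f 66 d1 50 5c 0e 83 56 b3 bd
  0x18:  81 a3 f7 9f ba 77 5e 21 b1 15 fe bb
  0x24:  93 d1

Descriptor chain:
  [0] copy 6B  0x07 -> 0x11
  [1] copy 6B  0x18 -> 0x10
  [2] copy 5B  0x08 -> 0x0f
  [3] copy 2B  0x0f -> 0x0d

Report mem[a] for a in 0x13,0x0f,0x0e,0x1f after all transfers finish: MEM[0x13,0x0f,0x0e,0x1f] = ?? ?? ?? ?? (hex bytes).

[0] 0x07->0x11 len=6 : 7f fa 51 07 0a 34
[1] 0x18->0x10 len=6 : 81 a3 f7 9f ba 77
[2] 0x08->0x0f len=5 : fa 51 07 0a 34
[3] 0x0f->0x0d len=2 : fa 51
query mem[0x13]=0x34, mem[0x0f]=0xfa, mem[0x0e]=0x51, mem[0x1f]=0x21

MEM[0x13,0x0f,0x0e,0x1f] = 34 fa 51 21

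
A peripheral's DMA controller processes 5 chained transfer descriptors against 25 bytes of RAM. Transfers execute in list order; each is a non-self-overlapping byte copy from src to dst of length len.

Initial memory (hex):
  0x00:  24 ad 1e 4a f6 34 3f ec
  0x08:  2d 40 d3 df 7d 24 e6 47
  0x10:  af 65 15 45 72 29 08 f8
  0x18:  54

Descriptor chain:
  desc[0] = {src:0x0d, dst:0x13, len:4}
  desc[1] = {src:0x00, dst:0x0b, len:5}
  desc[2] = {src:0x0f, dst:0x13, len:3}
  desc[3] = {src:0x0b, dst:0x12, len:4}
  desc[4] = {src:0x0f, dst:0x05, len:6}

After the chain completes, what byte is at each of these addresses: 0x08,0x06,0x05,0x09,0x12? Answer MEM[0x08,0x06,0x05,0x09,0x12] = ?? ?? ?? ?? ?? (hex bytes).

#0 dst[0x13+4] := {0x24,0xe6,0x47,0xaf}
#1 dst[0x0b+5] := {0x24,0xad,0x1e,0x4a,0xf6}
#2 dst[0x13+3] := {0xf6,0xaf,0x65}
#3 dst[0x12+4] := {0x24,0xad,0x1e,0x4a}
#4 dst[0x05+6] := {0xf6,0xaf,0x65,0x24,0xad,0x1e}
query mem[0x08]=0x24, mem[0x06]=0xaf, mem[0x05]=0xf6, mem[0x09]=0xad, mem[0x12]=0x24

MEM[0x08,0x06,0x05,0x09,0x12] = 24 af f6 ad 24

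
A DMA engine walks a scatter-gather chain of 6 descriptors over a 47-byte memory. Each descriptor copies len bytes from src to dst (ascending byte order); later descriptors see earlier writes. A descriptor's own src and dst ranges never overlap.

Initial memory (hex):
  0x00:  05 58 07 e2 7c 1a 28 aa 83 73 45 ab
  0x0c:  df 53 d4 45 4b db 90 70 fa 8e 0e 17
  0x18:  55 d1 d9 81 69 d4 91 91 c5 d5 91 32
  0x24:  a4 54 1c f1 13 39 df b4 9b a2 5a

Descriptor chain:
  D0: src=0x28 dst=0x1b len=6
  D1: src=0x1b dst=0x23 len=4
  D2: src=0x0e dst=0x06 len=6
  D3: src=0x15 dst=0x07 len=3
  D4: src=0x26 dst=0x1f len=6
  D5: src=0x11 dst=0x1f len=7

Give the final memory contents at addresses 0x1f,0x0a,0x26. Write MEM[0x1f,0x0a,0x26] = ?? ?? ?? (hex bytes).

MEM[0x1f,0x0a,0x26] = db 90 b4

D0: mem[0x1b..0x20] <- [13 39 df b4 9b a2]
D1: mem[0x23..0x26] <- [13 39 df b4]
D2: mem[0x06..0x0b] <- [d4 45 4b db 90 70]
D3: mem[0x07..0x09] <- [8e 0e 17]
D4: mem[0x1f..0x24] <- [b4 f1 13 39 df b4]
D5: mem[0x1f..0x25] <- [db 90 70 fa 8e 0e 17]
query mem[0x1f]=0xdb, mem[0x0a]=0x90, mem[0x26]=0xb4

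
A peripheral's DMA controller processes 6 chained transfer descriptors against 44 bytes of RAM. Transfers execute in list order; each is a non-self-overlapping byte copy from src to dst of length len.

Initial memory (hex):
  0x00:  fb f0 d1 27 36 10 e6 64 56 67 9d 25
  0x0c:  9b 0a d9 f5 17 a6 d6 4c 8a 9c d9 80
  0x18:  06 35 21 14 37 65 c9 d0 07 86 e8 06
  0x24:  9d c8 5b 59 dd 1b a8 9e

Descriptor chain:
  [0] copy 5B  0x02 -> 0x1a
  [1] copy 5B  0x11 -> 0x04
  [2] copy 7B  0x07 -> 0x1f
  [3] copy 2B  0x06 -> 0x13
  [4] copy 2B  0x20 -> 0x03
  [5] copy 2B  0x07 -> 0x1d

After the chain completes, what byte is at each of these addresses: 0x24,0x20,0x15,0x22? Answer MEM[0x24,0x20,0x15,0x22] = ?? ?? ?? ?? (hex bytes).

#0 dst[0x1a+5] := {0xd1,0x27,0x36,0x10,0xe6}
#1 dst[0x04+5] := {0xa6,0xd6,0x4c,0x8a,0x9c}
#2 dst[0x1f+7] := {0x8a,0x9c,0x67,0x9d,0x25,0x9b,0x0a}
#3 dst[0x13+2] := {0x4c,0x8a}
#4 dst[0x03+2] := {0x9c,0x67}
#5 dst[0x1d+2] := {0x8a,0x9c}
query mem[0x24]=0x9b, mem[0x20]=0x9c, mem[0x15]=0x9c, mem[0x22]=0x9d

MEM[0x24,0x20,0x15,0x22] = 9b 9c 9c 9d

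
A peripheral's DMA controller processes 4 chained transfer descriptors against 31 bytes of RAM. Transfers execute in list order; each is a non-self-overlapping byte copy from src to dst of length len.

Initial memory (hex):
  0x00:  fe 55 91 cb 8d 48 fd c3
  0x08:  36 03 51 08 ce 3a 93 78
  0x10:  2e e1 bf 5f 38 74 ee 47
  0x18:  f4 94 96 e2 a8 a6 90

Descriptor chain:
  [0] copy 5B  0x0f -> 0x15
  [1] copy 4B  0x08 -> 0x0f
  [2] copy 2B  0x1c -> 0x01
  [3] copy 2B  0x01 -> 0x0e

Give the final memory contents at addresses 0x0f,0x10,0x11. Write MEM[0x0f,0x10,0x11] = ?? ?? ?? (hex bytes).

  after D0: wrote 5B at 0x15 = 782ee1bf5f
  after D1: wrote 4B at 0x0f = 36035108
  after D2: wrote 2B at 0x01 = a8a6
  after D3: wrote 2B at 0x0e = a8a6
query mem[0x0f]=0xa6, mem[0x10]=0x03, mem[0x11]=0x51

MEM[0x0f,0x10,0x11] = a6 03 51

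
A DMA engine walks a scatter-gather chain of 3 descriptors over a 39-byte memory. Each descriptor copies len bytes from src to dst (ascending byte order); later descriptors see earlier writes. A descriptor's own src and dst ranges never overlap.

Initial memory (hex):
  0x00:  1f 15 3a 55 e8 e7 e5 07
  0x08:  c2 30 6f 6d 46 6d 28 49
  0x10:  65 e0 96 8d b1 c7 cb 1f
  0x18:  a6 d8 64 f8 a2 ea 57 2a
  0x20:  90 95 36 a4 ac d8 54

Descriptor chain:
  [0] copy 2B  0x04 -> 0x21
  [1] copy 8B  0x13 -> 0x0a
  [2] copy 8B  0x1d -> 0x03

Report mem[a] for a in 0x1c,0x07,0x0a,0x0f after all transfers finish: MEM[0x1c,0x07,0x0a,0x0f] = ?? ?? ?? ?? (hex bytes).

MEM[0x1c,0x07,0x0a,0x0f] = a2 e8 ac a6

D0: mem[0x21..0x22] <- [e8 e7]
D1: mem[0x0a..0x11] <- [8d b1 c7 cb 1f a6 d8 64]
D2: mem[0x03..0x0a] <- [ea 57 2a 90 e8 e7 a4 ac]
query mem[0x1c]=0xa2, mem[0x07]=0xe8, mem[0x0a]=0xac, mem[0x0f]=0xa6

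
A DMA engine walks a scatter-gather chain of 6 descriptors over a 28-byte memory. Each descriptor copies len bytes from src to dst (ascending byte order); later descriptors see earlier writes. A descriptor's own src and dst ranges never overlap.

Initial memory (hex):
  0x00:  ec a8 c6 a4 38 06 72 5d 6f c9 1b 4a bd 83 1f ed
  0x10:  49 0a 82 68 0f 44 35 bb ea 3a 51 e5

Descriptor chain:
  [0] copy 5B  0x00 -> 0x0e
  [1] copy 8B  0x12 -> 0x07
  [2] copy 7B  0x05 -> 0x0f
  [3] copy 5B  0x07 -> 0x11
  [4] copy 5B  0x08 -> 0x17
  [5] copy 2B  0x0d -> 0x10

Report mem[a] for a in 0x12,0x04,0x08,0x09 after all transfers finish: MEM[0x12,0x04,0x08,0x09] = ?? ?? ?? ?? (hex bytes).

MEM[0x12,0x04,0x08,0x09] = 68 38 68 0f

#0 dst[0x0e+5] := {0xec,0xa8,0xc6,0xa4,0x38}
#1 dst[0x07+8] := {0x38,0x68,0x0f,0x44,0x35,0xbb,0xea,0x3a}
#2 dst[0x0f+7] := {0x06,0x72,0x38,0x68,0x0f,0x44,0x35}
#3 dst[0x11+5] := {0x38,0x68,0x0f,0x44,0x35}
#4 dst[0x17+5] := {0x68,0x0f,0x44,0x35,0xbb}
#5 dst[0x10+2] := {0xea,0x3a}
query mem[0x12]=0x68, mem[0x04]=0x38, mem[0x08]=0x68, mem[0x09]=0x0f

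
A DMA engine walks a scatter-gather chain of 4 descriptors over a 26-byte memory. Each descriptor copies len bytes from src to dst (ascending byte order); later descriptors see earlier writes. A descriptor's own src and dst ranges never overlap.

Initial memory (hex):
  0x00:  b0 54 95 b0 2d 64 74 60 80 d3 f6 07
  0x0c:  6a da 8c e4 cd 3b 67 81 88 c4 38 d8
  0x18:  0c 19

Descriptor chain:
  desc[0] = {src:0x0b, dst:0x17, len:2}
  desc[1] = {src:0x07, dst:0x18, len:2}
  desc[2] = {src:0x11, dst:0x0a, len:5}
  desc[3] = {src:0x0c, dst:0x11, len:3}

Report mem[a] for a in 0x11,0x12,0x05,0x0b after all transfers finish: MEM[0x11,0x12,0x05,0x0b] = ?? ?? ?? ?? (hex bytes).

MEM[0x11,0x12,0x05,0x0b] = 81 88 64 67

[0] 0x0b->0x17 len=2 : 07 6a
[1] 0x07->0x18 len=2 : 60 80
[2] 0x11->0x0a len=5 : 3b 67 81 88 c4
[3] 0x0c->0x11 len=3 : 81 88 c4
query mem[0x11]=0x81, mem[0x12]=0x88, mem[0x05]=0x64, mem[0x0b]=0x67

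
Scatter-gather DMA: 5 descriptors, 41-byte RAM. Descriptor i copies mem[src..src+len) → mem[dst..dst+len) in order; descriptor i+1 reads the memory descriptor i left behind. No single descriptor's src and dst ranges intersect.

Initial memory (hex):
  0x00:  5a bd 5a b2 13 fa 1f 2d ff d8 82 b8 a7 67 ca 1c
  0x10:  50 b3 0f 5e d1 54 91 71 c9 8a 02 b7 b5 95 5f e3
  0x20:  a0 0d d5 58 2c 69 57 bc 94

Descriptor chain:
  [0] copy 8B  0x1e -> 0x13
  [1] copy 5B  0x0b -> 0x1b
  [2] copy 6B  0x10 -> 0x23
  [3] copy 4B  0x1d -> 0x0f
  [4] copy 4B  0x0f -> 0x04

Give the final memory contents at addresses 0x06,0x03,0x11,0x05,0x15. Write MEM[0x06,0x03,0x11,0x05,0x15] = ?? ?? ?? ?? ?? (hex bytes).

D0: mem[0x13..0x1a] <- [5f e3 a0 0d d5 58 2c 69]
D1: mem[0x1b..0x1f] <- [b8 a7 67 ca 1c]
D2: mem[0x23..0x28] <- [50 b3 0f 5f e3 a0]
D3: mem[0x0f..0x12] <- [67 ca 1c a0]
D4: mem[0x04..0x07] <- [67 ca 1c a0]
query mem[0x06]=0x1c, mem[0x03]=0xb2, mem[0x11]=0x1c, mem[0x05]=0xca, mem[0x15]=0xa0

MEM[0x06,0x03,0x11,0x05,0x15] = 1c b2 1c ca a0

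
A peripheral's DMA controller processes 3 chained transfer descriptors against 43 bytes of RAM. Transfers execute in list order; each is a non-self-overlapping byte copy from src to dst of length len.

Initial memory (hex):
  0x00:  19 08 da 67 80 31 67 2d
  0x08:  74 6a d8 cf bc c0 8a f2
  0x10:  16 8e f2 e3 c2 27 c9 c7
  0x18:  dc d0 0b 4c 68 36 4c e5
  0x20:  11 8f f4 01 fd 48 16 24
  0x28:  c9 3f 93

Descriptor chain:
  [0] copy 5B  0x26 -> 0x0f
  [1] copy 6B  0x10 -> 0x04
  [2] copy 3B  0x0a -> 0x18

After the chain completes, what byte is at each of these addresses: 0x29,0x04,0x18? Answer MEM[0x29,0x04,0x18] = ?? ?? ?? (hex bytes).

#0 dst[0x0f+5] := {0x16,0x24,0xc9,0x3f,0x93}
#1 dst[0x04+6] := {0x24,0xc9,0x3f,0x93,0xc2,0x27}
#2 dst[0x18+3] := {0xd8,0xcf,0xbc}
query mem[0x29]=0x3f, mem[0x04]=0x24, mem[0x18]=0xd8

MEM[0x29,0x04,0x18] = 3f 24 d8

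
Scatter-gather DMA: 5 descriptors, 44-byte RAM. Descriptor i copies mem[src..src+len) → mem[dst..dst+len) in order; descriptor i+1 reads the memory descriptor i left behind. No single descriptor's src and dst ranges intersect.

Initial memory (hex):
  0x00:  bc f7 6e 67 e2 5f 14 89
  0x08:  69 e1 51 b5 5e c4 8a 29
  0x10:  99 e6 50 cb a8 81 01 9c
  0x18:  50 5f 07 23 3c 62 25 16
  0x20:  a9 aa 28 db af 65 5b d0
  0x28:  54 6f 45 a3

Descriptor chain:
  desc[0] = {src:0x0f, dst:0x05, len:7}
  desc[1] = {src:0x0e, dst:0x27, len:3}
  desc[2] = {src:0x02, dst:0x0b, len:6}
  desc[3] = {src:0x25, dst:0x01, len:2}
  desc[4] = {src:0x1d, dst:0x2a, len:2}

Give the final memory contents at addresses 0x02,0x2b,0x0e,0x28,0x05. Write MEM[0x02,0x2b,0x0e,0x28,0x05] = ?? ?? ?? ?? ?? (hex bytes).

[0] 0x0f->0x05 len=7 : 29 99 e6 50 cb a8 81
[1] 0x0e->0x27 len=3 : 8a 29 99
[2] 0x02->0x0b len=6 : 6e 67 e2 29 99 e6
[3] 0x25->0x01 len=2 : 65 5b
[4] 0x1d->0x2a len=2 : 62 25
query mem[0x02]=0x5b, mem[0x2b]=0x25, mem[0x0e]=0x29, mem[0x28]=0x29, mem[0x05]=0x29

MEM[0x02,0x2b,0x0e,0x28,0x05] = 5b 25 29 29 29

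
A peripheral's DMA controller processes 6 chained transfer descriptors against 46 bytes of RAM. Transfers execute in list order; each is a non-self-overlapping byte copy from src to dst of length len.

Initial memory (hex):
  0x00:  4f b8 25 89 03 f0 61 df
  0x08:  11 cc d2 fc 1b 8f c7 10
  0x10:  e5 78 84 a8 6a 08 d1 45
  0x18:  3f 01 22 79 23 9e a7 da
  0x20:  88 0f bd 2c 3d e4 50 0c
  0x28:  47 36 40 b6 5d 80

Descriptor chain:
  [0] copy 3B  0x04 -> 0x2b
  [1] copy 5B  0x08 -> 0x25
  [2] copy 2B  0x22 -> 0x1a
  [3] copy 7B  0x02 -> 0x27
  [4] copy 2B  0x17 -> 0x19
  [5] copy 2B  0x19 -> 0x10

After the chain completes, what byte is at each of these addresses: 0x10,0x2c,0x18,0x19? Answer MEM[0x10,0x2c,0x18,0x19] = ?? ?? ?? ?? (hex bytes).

MEM[0x10,0x2c,0x18,0x19] = 45 df 3f 45

[0] 0x04->0x2b len=3 : 03 f0 61
[1] 0x08->0x25 len=5 : 11 cc d2 fc 1b
[2] 0x22->0x1a len=2 : bd 2c
[3] 0x02->0x27 len=7 : 25 89 03 f0 61 df 11
[4] 0x17->0x19 len=2 : 45 3f
[5] 0x19->0x10 len=2 : 45 3f
query mem[0x10]=0x45, mem[0x2c]=0xdf, mem[0x18]=0x3f, mem[0x19]=0x45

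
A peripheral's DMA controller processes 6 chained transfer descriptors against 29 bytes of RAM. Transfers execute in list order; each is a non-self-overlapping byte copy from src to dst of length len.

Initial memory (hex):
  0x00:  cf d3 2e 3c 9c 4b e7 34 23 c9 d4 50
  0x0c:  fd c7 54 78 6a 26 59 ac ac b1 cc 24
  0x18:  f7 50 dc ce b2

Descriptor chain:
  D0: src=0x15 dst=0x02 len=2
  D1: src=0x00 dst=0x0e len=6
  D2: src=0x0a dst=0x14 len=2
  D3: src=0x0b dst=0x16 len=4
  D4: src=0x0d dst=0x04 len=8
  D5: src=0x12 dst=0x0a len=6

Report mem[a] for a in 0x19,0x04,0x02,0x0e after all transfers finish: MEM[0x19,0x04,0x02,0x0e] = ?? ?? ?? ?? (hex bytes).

MEM[0x19,0x04,0x02,0x0e] = cf c7 b1 50

[0] 0x15->0x02 len=2 : b1 cc
[1] 0x00->0x0e len=6 : cf d3 b1 cc 9c 4b
[2] 0x0a->0x14 len=2 : d4 50
[3] 0x0b->0x16 len=4 : 50 fd c7 cf
[4] 0x0d->0x04 len=8 : c7 cf d3 b1 cc 9c 4b d4
[5] 0x12->0x0a len=6 : 9c 4b d4 50 50 fd
query mem[0x19]=0xcf, mem[0x04]=0xc7, mem[0x02]=0xb1, mem[0x0e]=0x50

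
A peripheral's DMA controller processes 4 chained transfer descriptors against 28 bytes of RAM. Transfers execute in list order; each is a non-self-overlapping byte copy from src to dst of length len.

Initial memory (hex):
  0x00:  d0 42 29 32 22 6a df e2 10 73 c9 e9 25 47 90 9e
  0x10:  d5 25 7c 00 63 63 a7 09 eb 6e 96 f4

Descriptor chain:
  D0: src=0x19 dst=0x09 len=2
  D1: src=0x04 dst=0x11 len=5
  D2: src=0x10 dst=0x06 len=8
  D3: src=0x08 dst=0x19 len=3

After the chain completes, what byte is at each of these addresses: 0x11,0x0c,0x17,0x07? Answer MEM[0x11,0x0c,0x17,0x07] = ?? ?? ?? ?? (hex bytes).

D0: mem[0x09..0x0a] <- [6e 96]
D1: mem[0x11..0x15] <- [22 6a df e2 10]
D2: mem[0x06..0x0d] <- [d5 22 6a df e2 10 a7 09]
D3: mem[0x19..0x1b] <- [6a df e2]
query mem[0x11]=0x22, mem[0x0c]=0xa7, mem[0x17]=0x09, mem[0x07]=0x22

MEM[0x11,0x0c,0x17,0x07] = 22 a7 09 22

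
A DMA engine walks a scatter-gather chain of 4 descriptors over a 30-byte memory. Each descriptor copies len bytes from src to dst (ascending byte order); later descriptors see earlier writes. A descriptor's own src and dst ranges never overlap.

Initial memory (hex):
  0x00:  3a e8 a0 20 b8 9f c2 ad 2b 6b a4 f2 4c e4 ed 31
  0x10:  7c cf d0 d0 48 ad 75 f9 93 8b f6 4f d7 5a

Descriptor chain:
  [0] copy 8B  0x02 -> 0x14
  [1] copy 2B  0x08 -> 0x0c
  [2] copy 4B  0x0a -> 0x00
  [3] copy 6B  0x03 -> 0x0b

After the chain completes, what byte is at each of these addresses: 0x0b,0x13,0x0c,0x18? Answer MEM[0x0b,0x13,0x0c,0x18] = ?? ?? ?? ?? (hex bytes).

#0 dst[0x14+8] := {0xa0,0x20,0xb8,0x9f,0xc2,0xad,0x2b,0x6b}
#1 dst[0x0c+2] := {0x2b,0x6b}
#2 dst[0x00+4] := {0xa4,0xf2,0x2b,0x6b}
#3 dst[0x0b+6] := {0x6b,0xb8,0x9f,0xc2,0xad,0x2b}
query mem[0x0b]=0x6b, mem[0x13]=0xd0, mem[0x0c]=0xb8, mem[0x18]=0xc2

MEM[0x0b,0x13,0x0c,0x18] = 6b d0 b8 c2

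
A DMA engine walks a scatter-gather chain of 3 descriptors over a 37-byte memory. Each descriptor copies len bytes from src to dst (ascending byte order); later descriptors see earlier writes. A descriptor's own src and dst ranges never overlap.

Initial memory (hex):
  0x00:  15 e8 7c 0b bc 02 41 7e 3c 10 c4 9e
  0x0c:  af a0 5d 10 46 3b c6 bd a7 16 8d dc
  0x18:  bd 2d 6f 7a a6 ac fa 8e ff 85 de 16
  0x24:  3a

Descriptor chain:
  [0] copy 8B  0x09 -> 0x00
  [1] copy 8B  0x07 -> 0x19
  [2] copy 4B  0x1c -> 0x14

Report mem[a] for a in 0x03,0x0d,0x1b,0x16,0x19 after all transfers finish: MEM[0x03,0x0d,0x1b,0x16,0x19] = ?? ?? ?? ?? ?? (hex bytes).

D0: mem[0x00..0x07] <- [10 c4 9e af a0 5d 10 46]
D1: mem[0x19..0x20] <- [46 3c 10 c4 9e af a0 5d]
D2: mem[0x14..0x17] <- [c4 9e af a0]
query mem[0x03]=0xaf, mem[0x0d]=0xa0, mem[0x1b]=0x10, mem[0x16]=0xaf, mem[0x19]=0x46

MEM[0x03,0x0d,0x1b,0x16,0x19] = af a0 10 af 46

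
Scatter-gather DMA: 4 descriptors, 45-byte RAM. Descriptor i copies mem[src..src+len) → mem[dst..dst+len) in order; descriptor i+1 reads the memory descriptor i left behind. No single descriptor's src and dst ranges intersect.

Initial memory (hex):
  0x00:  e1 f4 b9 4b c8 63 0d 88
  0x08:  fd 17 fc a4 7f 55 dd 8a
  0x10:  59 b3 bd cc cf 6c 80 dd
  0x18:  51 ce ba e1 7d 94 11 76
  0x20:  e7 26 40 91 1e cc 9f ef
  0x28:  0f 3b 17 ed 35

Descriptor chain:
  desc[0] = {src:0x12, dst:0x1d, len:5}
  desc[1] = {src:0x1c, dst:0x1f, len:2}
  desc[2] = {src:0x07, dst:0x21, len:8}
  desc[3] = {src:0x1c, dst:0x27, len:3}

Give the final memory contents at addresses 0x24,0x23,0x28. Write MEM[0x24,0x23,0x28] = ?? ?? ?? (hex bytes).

MEM[0x24,0x23,0x28] = fc 17 bd

[0] 0x12->0x1d len=5 : bd cc cf 6c 80
[1] 0x1c->0x1f len=2 : 7d bd
[2] 0x07->0x21 len=8 : 88 fd 17 fc a4 7f 55 dd
[3] 0x1c->0x27 len=3 : 7d bd cc
query mem[0x24]=0xfc, mem[0x23]=0x17, mem[0x28]=0xbd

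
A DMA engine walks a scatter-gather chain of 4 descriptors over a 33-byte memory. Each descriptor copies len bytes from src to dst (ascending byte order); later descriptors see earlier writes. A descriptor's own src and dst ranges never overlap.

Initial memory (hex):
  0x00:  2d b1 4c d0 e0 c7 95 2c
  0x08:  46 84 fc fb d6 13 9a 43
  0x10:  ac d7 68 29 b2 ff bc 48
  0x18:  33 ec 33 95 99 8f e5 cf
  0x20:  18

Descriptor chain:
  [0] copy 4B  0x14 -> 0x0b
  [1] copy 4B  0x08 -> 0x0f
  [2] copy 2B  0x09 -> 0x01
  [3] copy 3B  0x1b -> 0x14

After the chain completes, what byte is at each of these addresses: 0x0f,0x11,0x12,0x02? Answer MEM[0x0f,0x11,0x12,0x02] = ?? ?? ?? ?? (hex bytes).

MEM[0x0f,0x11,0x12,0x02] = 46 fc b2 fc

  after D0: wrote 4B at 0x0b = b2ffbc48
  after D1: wrote 4B at 0x0f = 4684fcb2
  after D2: wrote 2B at 0x01 = 84fc
  after D3: wrote 3B at 0x14 = 95998f
query mem[0x0f]=0x46, mem[0x11]=0xfc, mem[0x12]=0xb2, mem[0x02]=0xfc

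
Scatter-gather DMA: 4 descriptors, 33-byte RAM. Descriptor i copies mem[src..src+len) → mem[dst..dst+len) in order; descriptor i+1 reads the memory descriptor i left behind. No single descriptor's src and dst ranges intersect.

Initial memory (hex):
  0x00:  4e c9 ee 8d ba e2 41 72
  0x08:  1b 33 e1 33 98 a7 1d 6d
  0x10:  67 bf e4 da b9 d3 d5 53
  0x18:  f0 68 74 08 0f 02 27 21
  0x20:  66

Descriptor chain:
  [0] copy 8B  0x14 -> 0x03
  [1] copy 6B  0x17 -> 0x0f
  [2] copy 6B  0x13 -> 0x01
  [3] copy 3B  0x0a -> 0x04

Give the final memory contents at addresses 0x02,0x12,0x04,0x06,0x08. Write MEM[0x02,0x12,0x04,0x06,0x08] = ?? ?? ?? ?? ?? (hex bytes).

  after D0: wrote 8B at 0x03 = b9d3d553f0687408
  after D1: wrote 6B at 0x0f = 53f06874080f
  after D2: wrote 6B at 0x01 = 080fd3d553f0
  after D3: wrote 3B at 0x04 = 083398
query mem[0x02]=0x0f, mem[0x12]=0x74, mem[0x04]=0x08, mem[0x06]=0x98, mem[0x08]=0x68

MEM[0x02,0x12,0x04,0x06,0x08] = 0f 74 08 98 68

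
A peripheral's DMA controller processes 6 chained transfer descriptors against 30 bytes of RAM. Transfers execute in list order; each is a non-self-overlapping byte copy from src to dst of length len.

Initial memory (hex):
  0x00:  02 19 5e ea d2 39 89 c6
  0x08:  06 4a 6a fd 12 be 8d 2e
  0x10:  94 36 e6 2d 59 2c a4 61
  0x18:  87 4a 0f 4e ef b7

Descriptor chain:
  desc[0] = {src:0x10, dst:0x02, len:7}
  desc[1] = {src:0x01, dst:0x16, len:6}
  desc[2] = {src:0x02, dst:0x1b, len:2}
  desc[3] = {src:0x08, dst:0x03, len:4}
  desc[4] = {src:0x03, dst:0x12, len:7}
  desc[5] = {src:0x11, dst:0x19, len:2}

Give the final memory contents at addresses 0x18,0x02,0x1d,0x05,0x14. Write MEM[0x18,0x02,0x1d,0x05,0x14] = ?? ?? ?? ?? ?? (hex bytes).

  after D0: wrote 7B at 0x02 = 9436e62d592ca4
  after D1: wrote 6B at 0x16 = 199436e62d59
  after D2: wrote 2B at 0x1b = 9436
  after D3: wrote 4B at 0x03 = a44a6afd
  after D4: wrote 7B at 0x12 = a44a6afd2ca44a
  after D5: wrote 2B at 0x19 = 36a4
query mem[0x18]=0x4a, mem[0x02]=0x94, mem[0x1d]=0xb7, mem[0x05]=0x6a, mem[0x14]=0x6a

MEM[0x18,0x02,0x1d,0x05,0x14] = 4a 94 b7 6a 6a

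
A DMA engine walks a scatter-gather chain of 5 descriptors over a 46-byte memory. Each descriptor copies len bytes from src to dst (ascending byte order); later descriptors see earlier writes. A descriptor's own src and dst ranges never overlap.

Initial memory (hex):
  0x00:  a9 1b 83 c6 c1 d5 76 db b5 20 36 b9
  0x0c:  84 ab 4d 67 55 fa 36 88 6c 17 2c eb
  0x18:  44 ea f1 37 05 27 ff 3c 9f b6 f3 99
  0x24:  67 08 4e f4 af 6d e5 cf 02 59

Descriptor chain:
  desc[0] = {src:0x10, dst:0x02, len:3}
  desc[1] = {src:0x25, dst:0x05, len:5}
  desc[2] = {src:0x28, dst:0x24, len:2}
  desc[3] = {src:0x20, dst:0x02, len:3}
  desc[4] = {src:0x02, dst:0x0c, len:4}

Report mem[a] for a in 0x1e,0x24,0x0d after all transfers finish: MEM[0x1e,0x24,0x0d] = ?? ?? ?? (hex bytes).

MEM[0x1e,0x24,0x0d] = ff af b6

#0 dst[0x02+3] := {0x55,0xfa,0x36}
#1 dst[0x05+5] := {0x08,0x4e,0xf4,0xaf,0x6d}
#2 dst[0x24+2] := {0xaf,0x6d}
#3 dst[0x02+3] := {0x9f,0xb6,0xf3}
#4 dst[0x0c+4] := {0x9f,0xb6,0xf3,0x08}
query mem[0x1e]=0xff, mem[0x24]=0xaf, mem[0x0d]=0xb6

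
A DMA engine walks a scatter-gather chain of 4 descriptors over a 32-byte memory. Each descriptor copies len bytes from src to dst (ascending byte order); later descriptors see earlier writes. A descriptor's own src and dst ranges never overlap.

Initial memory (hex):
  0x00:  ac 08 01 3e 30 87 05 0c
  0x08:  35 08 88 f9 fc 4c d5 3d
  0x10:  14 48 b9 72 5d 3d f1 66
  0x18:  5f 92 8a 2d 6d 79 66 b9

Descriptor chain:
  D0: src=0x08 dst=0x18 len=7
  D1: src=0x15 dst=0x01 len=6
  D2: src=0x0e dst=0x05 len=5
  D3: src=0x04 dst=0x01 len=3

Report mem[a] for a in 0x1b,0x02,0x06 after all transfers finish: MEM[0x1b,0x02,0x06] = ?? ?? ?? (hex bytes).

MEM[0x1b,0x02,0x06] = f9 d5 3d

  after D0: wrote 7B at 0x18 = 350888f9fc4cd5
  after D1: wrote 6B at 0x01 = 3df166350888
  after D2: wrote 5B at 0x05 = d53d1448b9
  after D3: wrote 3B at 0x01 = 35d53d
query mem[0x1b]=0xf9, mem[0x02]=0xd5, mem[0x06]=0x3d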